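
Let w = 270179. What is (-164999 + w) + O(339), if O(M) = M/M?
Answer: 105181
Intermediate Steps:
O(M) = 1
(-164999 + w) + O(339) = (-164999 + 270179) + 1 = 105180 + 1 = 105181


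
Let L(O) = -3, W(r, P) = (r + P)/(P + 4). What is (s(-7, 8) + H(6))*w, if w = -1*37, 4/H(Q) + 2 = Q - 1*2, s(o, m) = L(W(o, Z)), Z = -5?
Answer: 37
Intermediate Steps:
W(r, P) = (P + r)/(4 + P)
s(o, m) = -3
H(Q) = 4/(-4 + Q) (H(Q) = 4/(-2 + (Q - 1*2)) = 4/(-2 + (Q - 2)) = 4/(-2 + (-2 + Q)) = 4/(-4 + Q))
w = -37
(s(-7, 8) + H(6))*w = (-3 + 4/(-4 + 6))*(-37) = (-3 + 4/2)*(-37) = (-3 + 4*(½))*(-37) = (-3 + 2)*(-37) = -1*(-37) = 37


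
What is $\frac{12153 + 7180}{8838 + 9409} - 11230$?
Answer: $- \frac{204894477}{18247} \approx -11229.0$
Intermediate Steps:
$\frac{12153 + 7180}{8838 + 9409} - 11230 = \frac{19333}{18247} - 11230 = - \frac{204894477}{18247}$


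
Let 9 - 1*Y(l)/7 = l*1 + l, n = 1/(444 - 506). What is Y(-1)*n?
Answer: -77/62 ≈ -1.2419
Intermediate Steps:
n = -1/62 (n = 1/(-62) = -1/62 ≈ -0.016129)
Y(l) = 63 - 14*l (Y(l) = 63 - 7*(l*1 + l) = 63 - 7*(l + l) = 63 - 14*l)
Y(-1)*n = (63 - 14*(-1))*(-1/62) = (63 + 14)*(-1/62) = 77*(-1/62) = -77/62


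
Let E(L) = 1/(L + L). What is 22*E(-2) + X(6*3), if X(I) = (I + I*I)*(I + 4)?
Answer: 15037/2 ≈ 7518.5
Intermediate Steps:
X(I) = (4 + I)*(I + I²) (X(I) = (I + I²)*(4 + I) = (4 + I)*(I + I²))
E(L) = 1/(2*L)
22*E(-2) + X(6*3) = 22*((½)/(-2)) + (6*3)*(4 + (6*3)² + 5*(6*3)) = 22*((½)*(-½)) + 18*(4 + 18² + 5*18) = 22*(-¼) + 18*(4 + 324 + 90) = -11/2 + 18*418 = -11/2 + 7524 = 15037/2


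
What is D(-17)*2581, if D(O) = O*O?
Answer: 745909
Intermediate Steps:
D(O) = O²
D(-17)*2581 = (-17)²*2581 = 289*2581 = 745909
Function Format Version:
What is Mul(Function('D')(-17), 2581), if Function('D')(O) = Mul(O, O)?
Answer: 745909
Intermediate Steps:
Function('D')(O) = Pow(O, 2)
Mul(Function('D')(-17), 2581) = Mul(Pow(-17, 2), 2581) = Mul(289, 2581) = 745909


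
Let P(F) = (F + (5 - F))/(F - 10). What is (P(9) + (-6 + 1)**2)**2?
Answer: 400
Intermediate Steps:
P(F) = 5/(-10 + F)
(P(9) + (-6 + 1)**2)**2 = (5/(-10 + 9) + (-6 + 1)**2)**2 = (5/(-1) + (-5)**2)**2 = (5*(-1) + 25)**2 = (-5 + 25)**2 = 20**2 = 400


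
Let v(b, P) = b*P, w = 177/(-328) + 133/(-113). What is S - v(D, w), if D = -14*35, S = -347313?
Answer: -6451992641/18532 ≈ -3.4815e+5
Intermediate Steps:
D = -490
w = -63625/37064 (w = 177*(-1/328) + 133*(-1/113) = -177/328 - 133/113 = -63625/37064 ≈ -1.7166)
v(b, P) = P*b
S - v(D, w) = -347313 - (-63625)*(-490)/37064 = -347313 - 1*15588125/18532 = -347313 - 15588125/18532 = -6451992641/18532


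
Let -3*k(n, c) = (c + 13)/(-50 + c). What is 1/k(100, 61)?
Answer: -33/74 ≈ -0.44595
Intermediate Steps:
k(n, c) = -(13 + c)/(3*(-50 + c)) (k(n, c) = -(c + 13)/(3*(-50 + c)) = -(13 + c)/(3*(-50 + c)))
1/k(100, 61) = 1/((-13 - 1*61)/(3*(-50 + 61))) = 1/((⅓)*(-13 - 61)/11) = 1/((⅓)*(1/11)*(-74)) = 1/(-74/33) = -33/74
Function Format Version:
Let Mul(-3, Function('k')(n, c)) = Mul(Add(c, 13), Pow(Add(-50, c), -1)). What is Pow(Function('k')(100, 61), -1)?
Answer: Rational(-33, 74) ≈ -0.44595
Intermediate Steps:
Function('k')(n, c) = Mul(Rational(-1, 3), Pow(Add(-50, c), -1), Add(13, c)) (Function('k')(n, c) = Mul(Rational(-1, 3), Mul(Add(c, 13), Pow(Add(-50, c), -1))) = Mul(Rational(-1, 3), Mul(Add(13, c), Pow(Add(-50, c), -1))) = Mul(Rational(-1, 3), Mul(Pow(Add(-50, c), -1), Add(13, c))) = Mul(Rational(-1, 3), Pow(Add(-50, c), -1), Add(13, c)))
Pow(Function('k')(100, 61), -1) = Pow(Mul(Rational(1, 3), Pow(Add(-50, 61), -1), Add(-13, Mul(-1, 61))), -1) = Pow(Mul(Rational(1, 3), Pow(11, -1), Add(-13, -61)), -1) = Pow(Mul(Rational(1, 3), Rational(1, 11), -74), -1) = Pow(Rational(-74, 33), -1) = Rational(-33, 74)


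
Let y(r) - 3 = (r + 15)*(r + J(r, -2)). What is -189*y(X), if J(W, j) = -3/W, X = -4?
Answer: 24759/4 ≈ 6189.8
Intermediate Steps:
y(r) = 3 + (15 + r)*(r - 3/r) (y(r) = 3 + (r + 15)*(r - 3/r) = 3 + (15 + r)*(r - 3/r))
-189*y(X) = -189*(-45 + (-4)**2*(15 - 4))/(-4) = -(-189)*(-45 + 16*11)/4 = -(-189)*(-45 + 176)/4 = -(-189)*131/4 = -189*(-131/4) = 24759/4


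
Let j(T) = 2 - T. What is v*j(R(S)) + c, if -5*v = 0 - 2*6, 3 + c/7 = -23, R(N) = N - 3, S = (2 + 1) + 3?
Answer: -922/5 ≈ -184.40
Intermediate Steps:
S = 6 (S = 3 + 3 = 6)
R(N) = -3 + N
c = -182 (c = -21 + 7*(-23) = -21 - 161 = -182)
v = 12/5 (v = -(0 - 2*6)/5 = -(0 - 12)/5 = -⅕*(-12) = 12/5 ≈ 2.4000)
v*j(R(S)) + c = 12*(2 - (-3 + 6))/5 - 182 = 12*(2 - 1*3)/5 - 182 = 12*(2 - 3)/5 - 182 = (12/5)*(-1) - 182 = -12/5 - 182 = -922/5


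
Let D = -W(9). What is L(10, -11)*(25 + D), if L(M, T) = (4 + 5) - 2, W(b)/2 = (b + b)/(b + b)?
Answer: 161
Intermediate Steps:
W(b) = 2 (W(b) = 2*((b + b)/(b + b)) = 2*((2*b)/((2*b))) = 2*((2*b)*(1/(2*b))) = 2*1 = 2)
L(M, T) = 7 (L(M, T) = 9 - 2 = 7)
D = -2 (D = -1*2 = -2)
L(10, -11)*(25 + D) = 7*(25 - 2) = 7*23 = 161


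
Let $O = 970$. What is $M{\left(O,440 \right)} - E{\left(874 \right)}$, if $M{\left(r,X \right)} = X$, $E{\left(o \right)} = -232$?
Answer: $672$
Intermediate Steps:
$M{\left(O,440 \right)} - E{\left(874 \right)} = 440 - -232 = 440 + 232 = 672$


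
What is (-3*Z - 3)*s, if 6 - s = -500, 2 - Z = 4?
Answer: 1518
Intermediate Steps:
Z = -2 (Z = 2 - 1*4 = 2 - 4 = -2)
s = 506 (s = 6 - 1*(-500) = 6 + 500 = 506)
(-3*Z - 3)*s = (-3*(-2) - 3)*506 = (6 - 3)*506 = 3*506 = 1518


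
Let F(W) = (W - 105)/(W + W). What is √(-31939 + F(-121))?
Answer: I*√3864506/11 ≈ 178.71*I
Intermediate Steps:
F(W) = (-105 + W)/(2*W) (F(W) = (-105 + W)/((2*W)) = (-105 + W)*(1/(2*W)) = (-105 + W)/(2*W))
√(-31939 + F(-121)) = √(-31939 + (½)*(-105 - 121)/(-121)) = √(-31939 + (½)*(-1/121)*(-226)) = √(-31939 + 113/121) = √(-3864506/121) = I*√3864506/11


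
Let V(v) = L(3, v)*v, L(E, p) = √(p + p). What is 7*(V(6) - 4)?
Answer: -28 + 84*√3 ≈ 117.49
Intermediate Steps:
L(E, p) = √2*√p (L(E, p) = √(2*p) = √2*√p)
V(v) = √2*v^(3/2) (V(v) = (√2*√v)*v = √2*v^(3/2))
7*(V(6) - 4) = 7*(√2*6^(3/2) - 4) = 7*(√2*(6*√6) - 4) = 7*(12*√3 - 4) = 7*(-4 + 12*√3) = -28 + 84*√3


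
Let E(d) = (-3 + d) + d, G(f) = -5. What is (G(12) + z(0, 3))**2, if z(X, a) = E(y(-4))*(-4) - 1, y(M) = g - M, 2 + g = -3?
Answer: 196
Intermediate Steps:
g = -5 (g = -2 - 3 = -5)
y(M) = -5 - M
E(d) = -3 + 2*d
z(X, a) = 19 (z(X, a) = (-3 + 2*(-5 - 1*(-4)))*(-4) - 1 = (-3 + 2*(-5 + 4))*(-4) - 1 = (-3 + 2*(-1))*(-4) - 1 = (-3 - 2)*(-4) - 1 = -5*(-4) - 1 = 20 - 1 = 19)
(G(12) + z(0, 3))**2 = (-5 + 19)**2 = 14**2 = 196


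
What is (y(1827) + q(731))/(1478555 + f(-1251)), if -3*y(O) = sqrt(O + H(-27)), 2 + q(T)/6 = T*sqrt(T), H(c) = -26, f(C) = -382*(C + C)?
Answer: -12/2434319 - sqrt(1801)/7302957 + 4386*sqrt(731)/2434319 ≈ 0.048703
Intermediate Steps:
f(C) = -764*C
q(T) = -12 + 6*T**(3/2) (q(T) = -12 + 6*(T*sqrt(T)) = -12 + 6*T**(3/2))
y(O) = -sqrt(-26 + O)/3 (y(O) = -sqrt(O - 26)/3 = -sqrt(-26 + O)/3)
(y(1827) + q(731))/(1478555 + f(-1251)) = (-sqrt(-26 + 1827)/3 + (-12 + 6*731**(3/2)))/(1478555 - 764*(-1251)) = (-sqrt(1801)/3 + (-12 + 6*(731*sqrt(731))))/(1478555 + 955764) = (-sqrt(1801)/3 + (-12 + 4386*sqrt(731)))/2434319 = (-12 + 4386*sqrt(731) - sqrt(1801)/3)*(1/2434319) = -12/2434319 - sqrt(1801)/7302957 + 4386*sqrt(731)/2434319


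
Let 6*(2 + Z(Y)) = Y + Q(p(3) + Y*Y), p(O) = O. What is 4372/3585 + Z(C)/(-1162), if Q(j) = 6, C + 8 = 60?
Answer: 5052779/4165770 ≈ 1.2129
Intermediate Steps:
C = 52 (C = -8 + 60 = 52)
Z(Y) = -1 + Y/6 (Z(Y) = -2 + (Y + 6)/6 = -2 + (6 + Y)/6 = -2 + (1 + Y/6) = -1 + Y/6)
4372/3585 + Z(C)/(-1162) = 4372/3585 + (-1 + (⅙)*52)/(-1162) = 4372*(1/3585) + (-1 + 26/3)*(-1/1162) = 4372/3585 + (23/3)*(-1/1162) = 4372/3585 - 23/3486 = 5052779/4165770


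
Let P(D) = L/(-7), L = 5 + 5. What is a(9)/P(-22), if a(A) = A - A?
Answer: 0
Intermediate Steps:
a(A) = 0
L = 10
P(D) = -10/7 (P(D) = 10/(-7) = 10*(-⅐) = -10/7)
a(9)/P(-22) = 0/(-10/7) = 0*(-7/10) = 0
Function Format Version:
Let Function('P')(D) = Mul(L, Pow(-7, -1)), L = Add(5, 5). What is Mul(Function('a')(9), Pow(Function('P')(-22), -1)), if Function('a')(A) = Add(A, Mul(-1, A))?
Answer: 0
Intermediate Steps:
Function('a')(A) = 0
L = 10
Function('P')(D) = Rational(-10, 7) (Function('P')(D) = Mul(10, Pow(-7, -1)) = Mul(10, Rational(-1, 7)) = Rational(-10, 7))
Mul(Function('a')(9), Pow(Function('P')(-22), -1)) = Mul(0, Pow(Rational(-10, 7), -1)) = Mul(0, Rational(-7, 10)) = 0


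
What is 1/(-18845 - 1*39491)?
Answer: -1/58336 ≈ -1.7142e-5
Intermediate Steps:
1/(-18845 - 1*39491) = 1/(-18845 - 39491) = 1/(-58336) = -1/58336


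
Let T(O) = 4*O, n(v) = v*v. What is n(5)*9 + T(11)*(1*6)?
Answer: 489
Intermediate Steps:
n(v) = v**2
n(5)*9 + T(11)*(1*6) = 5**2*9 + (4*11)*(1*6) = 25*9 + 44*6 = 225 + 264 = 489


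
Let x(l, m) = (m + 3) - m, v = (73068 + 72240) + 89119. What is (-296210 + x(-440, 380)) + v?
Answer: -61780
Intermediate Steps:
v = 234427 (v = 145308 + 89119 = 234427)
x(l, m) = 3 (x(l, m) = (3 + m) - m = 3)
(-296210 + x(-440, 380)) + v = (-296210 + 3) + 234427 = -296207 + 234427 = -61780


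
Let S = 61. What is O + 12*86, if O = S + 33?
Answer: 1126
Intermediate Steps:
O = 94 (O = 61 + 33 = 94)
O + 12*86 = 94 + 12*86 = 94 + 1032 = 1126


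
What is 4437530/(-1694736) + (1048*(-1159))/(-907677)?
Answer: -109409074481/85459604904 ≈ -1.2802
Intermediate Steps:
4437530/(-1694736) + (1048*(-1159))/(-907677) = 4437530*(-1/1694736) - 1214632*(-1/907677) = -2218765/847368 + 1214632/907677 = -109409074481/85459604904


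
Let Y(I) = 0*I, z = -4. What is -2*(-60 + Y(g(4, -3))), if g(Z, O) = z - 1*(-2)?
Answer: 120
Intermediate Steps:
g(Z, O) = -2 (g(Z, O) = -4 - 1*(-2) = -4 + 2 = -2)
Y(I) = 0
-2*(-60 + Y(g(4, -3))) = -2*(-60 + 0) = -2*(-60) = 120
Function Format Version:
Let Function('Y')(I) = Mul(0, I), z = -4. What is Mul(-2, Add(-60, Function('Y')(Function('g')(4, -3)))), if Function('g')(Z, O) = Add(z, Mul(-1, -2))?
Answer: 120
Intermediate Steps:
Function('g')(Z, O) = -2 (Function('g')(Z, O) = Add(-4, Mul(-1, -2)) = Add(-4, 2) = -2)
Function('Y')(I) = 0
Mul(-2, Add(-60, Function('Y')(Function('g')(4, -3)))) = Mul(-2, Add(-60, 0)) = Mul(-2, -60) = 120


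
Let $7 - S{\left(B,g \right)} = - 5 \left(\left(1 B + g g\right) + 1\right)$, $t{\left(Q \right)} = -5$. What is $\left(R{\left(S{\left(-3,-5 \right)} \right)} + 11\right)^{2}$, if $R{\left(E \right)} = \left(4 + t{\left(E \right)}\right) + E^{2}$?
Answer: $221831236$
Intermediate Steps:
$S{\left(B,g \right)} = 12 + 5 B + 5 g^{2}$ ($S{\left(B,g \right)} = 7 - - 5 \left(\left(1 B + g g\right) + 1\right) = 7 - - 5 \left(\left(B + g^{2}\right) + 1\right) = 7 - - 5 \left(1 + B + g^{2}\right) = 7 - \left(-5 - 5 B - 5 g^{2}\right) = 7 + \left(5 + 5 B + 5 g^{2}\right) = 12 + 5 B + 5 g^{2}$)
$R{\left(E \right)} = -1 + E^{2}$ ($R{\left(E \right)} = \left(4 - 5\right) + E^{2} = -1 + E^{2}$)
$\left(R{\left(S{\left(-3,-5 \right)} \right)} + 11\right)^{2} = \left(\left(-1 + \left(12 + 5 \left(-3\right) + 5 \left(-5\right)^{2}\right)^{2}\right) + 11\right)^{2} = \left(\left(-1 + \left(12 - 15 + 5 \cdot 25\right)^{2}\right) + 11\right)^{2} = \left(\left(-1 + \left(12 - 15 + 125\right)^{2}\right) + 11\right)^{2} = \left(\left(-1 + 122^{2}\right) + 11\right)^{2} = \left(\left(-1 + 14884\right) + 11\right)^{2} = \left(14883 + 11\right)^{2} = 14894^{2} = 221831236$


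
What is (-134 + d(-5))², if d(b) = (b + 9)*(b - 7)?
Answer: 33124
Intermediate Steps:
d(b) = (-7 + b)*(9 + b) (d(b) = (9 + b)*(-7 + b) = (-7 + b)*(9 + b))
(-134 + d(-5))² = (-134 + (-63 + (-5)² + 2*(-5)))² = (-134 + (-63 + 25 - 10))² = (-134 - 48)² = (-182)² = 33124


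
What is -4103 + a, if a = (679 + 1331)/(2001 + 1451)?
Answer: -7080773/1726 ≈ -4102.4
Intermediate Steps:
a = 1005/1726 (a = 2010/3452 = 2010*(1/3452) = 1005/1726 ≈ 0.58227)
-4103 + a = -4103 + 1005/1726 = -7080773/1726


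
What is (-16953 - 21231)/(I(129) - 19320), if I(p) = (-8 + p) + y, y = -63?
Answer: 19092/9631 ≈ 1.9823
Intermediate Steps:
I(p) = -71 + p (I(p) = (-8 + p) - 63 = -71 + p)
(-16953 - 21231)/(I(129) - 19320) = (-16953 - 21231)/((-71 + 129) - 19320) = -38184/(58 - 19320) = -38184/(-19262) = -38184*(-1/19262) = 19092/9631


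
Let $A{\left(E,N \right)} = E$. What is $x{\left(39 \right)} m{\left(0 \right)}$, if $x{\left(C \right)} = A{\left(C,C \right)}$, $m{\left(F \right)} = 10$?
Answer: $390$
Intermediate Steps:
$x{\left(C \right)} = C$
$x{\left(39 \right)} m{\left(0 \right)} = 39 \cdot 10 = 390$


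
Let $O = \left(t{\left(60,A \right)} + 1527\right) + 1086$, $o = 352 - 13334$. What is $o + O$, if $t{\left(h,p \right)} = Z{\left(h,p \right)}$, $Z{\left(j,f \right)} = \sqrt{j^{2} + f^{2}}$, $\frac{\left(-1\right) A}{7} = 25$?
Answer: $-10184$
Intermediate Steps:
$A = -175$ ($A = \left(-7\right) 25 = -175$)
$o = -12982$ ($o = 352 - 13334 = -12982$)
$Z{\left(j,f \right)} = \sqrt{f^{2} + j^{2}}$
$t{\left(h,p \right)} = \sqrt{h^{2} + p^{2}}$ ($t{\left(h,p \right)} = \sqrt{p^{2} + h^{2}} = \sqrt{h^{2} + p^{2}}$)
$O = 2798$ ($O = \left(\sqrt{60^{2} + \left(-175\right)^{2}} + 1527\right) + 1086 = \left(\sqrt{3600 + 30625} + 1527\right) + 1086 = \left(\sqrt{34225} + 1527\right) + 1086 = \left(185 + 1527\right) + 1086 = 1712 + 1086 = 2798$)
$o + O = -12982 + 2798 = -10184$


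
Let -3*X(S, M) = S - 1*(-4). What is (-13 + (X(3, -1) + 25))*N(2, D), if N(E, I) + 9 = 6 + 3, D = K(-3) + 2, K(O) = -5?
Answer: 0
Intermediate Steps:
X(S, M) = -4/3 - S/3 (X(S, M) = -(S - 1*(-4))/3 = -(S + 4)/3 = -(4 + S)/3 = -4/3 - S/3)
D = -3 (D = -5 + 2 = -3)
N(E, I) = 0 (N(E, I) = -9 + (6 + 3) = -9 + 9 = 0)
(-13 + (X(3, -1) + 25))*N(2, D) = (-13 + ((-4/3 - 1/3*3) + 25))*0 = (-13 + ((-4/3 - 1) + 25))*0 = (-13 + (-7/3 + 25))*0 = (-13 + 68/3)*0 = (29/3)*0 = 0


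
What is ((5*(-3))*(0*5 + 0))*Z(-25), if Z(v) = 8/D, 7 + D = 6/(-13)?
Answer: 0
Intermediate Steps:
D = -97/13 (D = -7 + 6/(-13) = -7 + 6*(-1/13) = -7 - 6/13 = -97/13 ≈ -7.4615)
Z(v) = -104/97 (Z(v) = 8/(-97/13) = 8*(-13/97) = -104/97)
((5*(-3))*(0*5 + 0))*Z(-25) = ((5*(-3))*(0*5 + 0))*(-104/97) = -15*(0 + 0)*(-104/97) = -15*0*(-104/97) = 0*(-104/97) = 0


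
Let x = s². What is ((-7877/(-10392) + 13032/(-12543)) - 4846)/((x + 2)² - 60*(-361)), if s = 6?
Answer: -210565830503/1003844587008 ≈ -0.20976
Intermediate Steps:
x = 36 (x = 6² = 36)
((-7877/(-10392) + 13032/(-12543)) - 4846)/((x + 2)² - 60*(-361)) = ((-7877/(-10392) + 13032/(-12543)) - 4846)/((36 + 2)² - 60*(-361)) = ((-7877*(-1/10392) + 13032*(-1/12543)) - 4846)/(38² + 21660) = ((7877/10392 - 4344/4181) - 4846)/(1444 + 21660) = (-12209111/43448952 - 4846)/23104 = -210565830503/43448952*1/23104 = -210565830503/1003844587008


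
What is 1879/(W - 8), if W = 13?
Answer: 1879/5 ≈ 375.80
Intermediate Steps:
1879/(W - 8) = 1879/(13 - 8) = 1879/5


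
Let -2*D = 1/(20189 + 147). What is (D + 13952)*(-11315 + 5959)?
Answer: -759823239877/10168 ≈ -7.4727e+7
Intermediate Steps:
D = -1/40672 (D = -1/(2*(20189 + 147)) = -1/2/20336 = -1/2*1/20336 = -1/40672 ≈ -2.4587e-5)
(D + 13952)*(-11315 + 5959) = (-1/40672 + 13952)*(-11315 + 5959) = (567455743/40672)*(-5356) = -759823239877/10168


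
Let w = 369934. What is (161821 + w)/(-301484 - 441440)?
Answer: -75965/106132 ≈ -0.71576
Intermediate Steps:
(161821 + w)/(-301484 - 441440) = (161821 + 369934)/(-301484 - 441440) = 531755/(-742924) = 531755*(-1/742924) = -75965/106132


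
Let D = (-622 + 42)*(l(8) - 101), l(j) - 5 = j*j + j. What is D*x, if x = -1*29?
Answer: -403680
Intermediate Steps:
l(j) = 5 + j + j² (l(j) = 5 + (j*j + j) = 5 + (j² + j) = 5 + (j + j²) = 5 + j + j²)
D = 13920 (D = (-622 + 42)*((5 + 8 + 8²) - 101) = -580*((5 + 8 + 64) - 101) = -580*(77 - 101) = -580*(-24) = 13920)
x = -29
D*x = 13920*(-29) = -403680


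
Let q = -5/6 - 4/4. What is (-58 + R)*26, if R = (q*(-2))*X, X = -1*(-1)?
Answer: -4238/3 ≈ -1412.7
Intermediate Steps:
q = -11/6 (q = -5*1/6 - 4*1/4 = -5/6 - 1 = -11/6 ≈ -1.8333)
X = 1
R = 11/3 (R = -11/6*(-2)*1 = (11/3)*1 = 11/3 ≈ 3.6667)
(-58 + R)*26 = (-58 + 11/3)*26 = -163/3*26 = -4238/3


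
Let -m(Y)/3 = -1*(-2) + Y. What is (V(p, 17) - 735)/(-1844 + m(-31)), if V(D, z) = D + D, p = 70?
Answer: 85/251 ≈ 0.33865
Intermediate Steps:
m(Y) = -6 - 3*Y (m(Y) = -3*(-1*(-2) + Y) = -3*(2 + Y) = -6 - 3*Y)
V(D, z) = 2*D
(V(p, 17) - 735)/(-1844 + m(-31)) = (2*70 - 735)/(-1844 + (-6 - 3*(-31))) = (140 - 735)/(-1844 + (-6 + 93)) = -595/(-1844 + 87) = -595/(-1757) = -595*(-1/1757) = 85/251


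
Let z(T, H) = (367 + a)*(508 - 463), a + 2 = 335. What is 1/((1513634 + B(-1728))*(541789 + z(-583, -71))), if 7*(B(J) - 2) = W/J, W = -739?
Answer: 12096/10496314932713755 ≈ 1.1524e-12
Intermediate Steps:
a = 333 (a = -2 + 335 = 333)
z(T, H) = 31500 (z(T, H) = (367 + 333)*(508 - 463) = 700*45 = 31500)
B(J) = 2 - 739/(7*J) (B(J) = 2 + (-739/J)/7 = 2 - 739/(7*J))
1/((1513634 + B(-1728))*(541789 + z(-583, -71))) = 1/((1513634 + (2 - 739/7/(-1728)))*(541789 + 31500)) = 1/((1513634 + (2 - 739/7*(-1/1728)))*573289) = 1/((1513634 + (2 + 739/12096))*573289) = 1/((1513634 + 24931/12096)*573289) = 1/((18308941795/12096)*573289) = 1/(10496314932713755/12096) = 12096/10496314932713755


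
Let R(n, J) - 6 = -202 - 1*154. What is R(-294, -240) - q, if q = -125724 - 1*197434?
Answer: 322808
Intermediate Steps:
q = -323158 (q = -125724 - 197434 = -323158)
R(n, J) = -350 (R(n, J) = 6 + (-202 - 1*154) = 6 + (-202 - 154) = 6 - 356 = -350)
R(-294, -240) - q = -350 - 1*(-323158) = -350 + 323158 = 322808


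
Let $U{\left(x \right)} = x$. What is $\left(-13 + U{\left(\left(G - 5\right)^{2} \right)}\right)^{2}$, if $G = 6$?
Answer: $144$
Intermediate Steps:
$\left(-13 + U{\left(\left(G - 5\right)^{2} \right)}\right)^{2} = \left(-13 + \left(6 - 5\right)^{2}\right)^{2} = \left(-13 + 1^{2}\right)^{2} = \left(-13 + 1\right)^{2} = \left(-12\right)^{2} = 144$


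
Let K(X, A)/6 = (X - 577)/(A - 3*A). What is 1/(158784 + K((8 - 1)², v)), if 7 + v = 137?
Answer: 65/10321752 ≈ 6.2974e-6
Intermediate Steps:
v = 130 (v = -7 + 137 = 130)
K(X, A) = -3*(-577 + X)/A (K(X, A) = 6*((X - 577)/(A - 3*A)) = 6*((-577 + X)/((-2*A))) = 6*((-577 + X)*(-1/(2*A))) = 6*(-(-577 + X)/(2*A)) = -3*(-577 + X)/A)
1/(158784 + K((8 - 1)², v)) = 1/(158784 + 3*(577 - (8 - 1)²)/130) = 1/(158784 + 3*(1/130)*(577 - 1*7²)) = 1/(158784 + 3*(1/130)*(577 - 1*49)) = 1/(158784 + 3*(1/130)*(577 - 49)) = 1/(158784 + 3*(1/130)*528) = 1/(158784 + 792/65) = 1/(10321752/65) = 65/10321752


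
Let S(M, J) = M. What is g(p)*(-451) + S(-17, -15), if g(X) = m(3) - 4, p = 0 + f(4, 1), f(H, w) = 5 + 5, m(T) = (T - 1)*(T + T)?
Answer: -3625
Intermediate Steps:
m(T) = 2*T*(-1 + T) (m(T) = (-1 + T)*(2*T) = 2*T*(-1 + T))
f(H, w) = 10
p = 10 (p = 0 + 10 = 10)
g(X) = 8 (g(X) = 2*3*(-1 + 3) - 4 = 2*3*2 - 4 = 12 - 4 = 8)
g(p)*(-451) + S(-17, -15) = 8*(-451) - 17 = -3608 - 17 = -3625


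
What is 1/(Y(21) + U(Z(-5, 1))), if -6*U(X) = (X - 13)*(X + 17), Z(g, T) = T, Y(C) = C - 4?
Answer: 1/53 ≈ 0.018868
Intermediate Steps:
Y(C) = -4 + C
U(X) = -(-13 + X)*(17 + X)/6 (U(X) = -(X - 13)*(X + 17)/6 = -(-13 + X)*(17 + X)/6)
1/(Y(21) + U(Z(-5, 1))) = 1/((-4 + 21) + (221/6 - 2/3*1 - 1/6*1**2)) = 1/(17 + (221/6 - 2/3 - 1/6*1)) = 1/(17 + (221/6 - 2/3 - 1/6)) = 1/(17 + 36) = 1/53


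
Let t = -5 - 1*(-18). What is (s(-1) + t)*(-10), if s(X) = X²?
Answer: -140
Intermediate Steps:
t = 13 (t = -5 + 18 = 13)
(s(-1) + t)*(-10) = ((-1)² + 13)*(-10) = (1 + 13)*(-10) = 14*(-10) = -140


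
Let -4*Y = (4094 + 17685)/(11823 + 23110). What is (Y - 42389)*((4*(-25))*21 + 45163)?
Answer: -255067382317201/139732 ≈ -1.8254e+9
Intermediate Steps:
Y = -21779/139732 (Y = -(4094 + 17685)/(4*(11823 + 23110)) = -21779/(4*34933) = -¼*21779/34933 = -21779/139732 ≈ -0.15586)
(Y - 42389)*((4*(-25))*21 + 45163) = (-21779/139732 - 42389)*((4*(-25))*21 + 45163) = -5923121527*(-100*21 + 45163)/139732 = -5923121527*(-2100 + 45163)/139732 = -5923121527/139732*43063 = -255067382317201/139732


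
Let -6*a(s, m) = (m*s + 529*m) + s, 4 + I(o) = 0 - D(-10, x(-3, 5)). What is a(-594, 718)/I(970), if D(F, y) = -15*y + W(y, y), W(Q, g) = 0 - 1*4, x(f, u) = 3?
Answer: 23632/135 ≈ 175.05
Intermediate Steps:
W(Q, g) = -4 (W(Q, g) = 0 - 4 = -4)
D(F, y) = -4 - 15*y (D(F, y) = -15*y - 4 = -4 - 15*y)
I(o) = 45 (I(o) = -4 + (0 - (-4 - 15*3)) = -4 + (0 - (-4 - 45)) = -4 + (0 - 1*(-49)) = -4 + (0 + 49) = -4 + 49 = 45)
a(s, m) = -529*m/6 - s/6 - m*s/6 (a(s, m) = -((m*s + 529*m) + s)/6 = -((529*m + m*s) + s)/6 = -(s + 529*m + m*s)/6 = -529*m/6 - s/6 - m*s/6)
a(-594, 718)/I(970) = (-529/6*718 - ⅙*(-594) - ⅙*718*(-594))/45 = (-189911/3 + 99 + 71082)*(1/45) = (23632/3)*(1/45) = 23632/135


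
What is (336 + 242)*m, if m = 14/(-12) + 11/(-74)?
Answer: -84388/111 ≈ -760.25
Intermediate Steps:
m = -146/111 (m = 14*(-1/12) + 11*(-1/74) = -7/6 - 11/74 = -146/111 ≈ -1.3153)
(336 + 242)*m = (336 + 242)*(-146/111) = 578*(-146/111) = -84388/111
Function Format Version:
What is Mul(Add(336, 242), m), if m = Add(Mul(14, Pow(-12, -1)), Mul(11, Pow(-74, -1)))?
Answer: Rational(-84388, 111) ≈ -760.25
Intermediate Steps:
m = Rational(-146, 111) (m = Add(Mul(14, Rational(-1, 12)), Mul(11, Rational(-1, 74))) = Add(Rational(-7, 6), Rational(-11, 74)) = Rational(-146, 111) ≈ -1.3153)
Mul(Add(336, 242), m) = Mul(Add(336, 242), Rational(-146, 111)) = Mul(578, Rational(-146, 111)) = Rational(-84388, 111)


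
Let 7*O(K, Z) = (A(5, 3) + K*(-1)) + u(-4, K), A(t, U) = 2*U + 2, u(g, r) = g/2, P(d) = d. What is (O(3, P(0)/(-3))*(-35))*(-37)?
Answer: 555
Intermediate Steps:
u(g, r) = g/2 (u(g, r) = g*(½) = g/2)
A(t, U) = 2 + 2*U
O(K, Z) = 6/7 - K/7 (O(K, Z) = (((2 + 2*3) + K*(-1)) + (½)*(-4))/7 = (((2 + 6) - K) - 2)/7 = ((8 - K) - 2)/7 = (6 - K)/7 = 6/7 - K/7)
(O(3, P(0)/(-3))*(-35))*(-37) = ((6/7 - ⅐*3)*(-35))*(-37) = ((6/7 - 3/7)*(-35))*(-37) = ((3/7)*(-35))*(-37) = -15*(-37) = 555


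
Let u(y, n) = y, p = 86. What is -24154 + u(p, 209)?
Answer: -24068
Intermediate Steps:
-24154 + u(p, 209) = -24154 + 86 = -24068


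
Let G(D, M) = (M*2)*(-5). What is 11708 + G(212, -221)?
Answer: 13918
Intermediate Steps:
G(D, M) = -10*M (G(D, M) = (2*M)*(-5) = -10*M)
11708 + G(212, -221) = 11708 - 10*(-221) = 11708 + 2210 = 13918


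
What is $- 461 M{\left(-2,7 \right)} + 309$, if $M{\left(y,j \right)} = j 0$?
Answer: $309$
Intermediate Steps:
$M{\left(y,j \right)} = 0$
$- 461 M{\left(-2,7 \right)} + 309 = \left(-461\right) 0 + 309 = 0 + 309 = 309$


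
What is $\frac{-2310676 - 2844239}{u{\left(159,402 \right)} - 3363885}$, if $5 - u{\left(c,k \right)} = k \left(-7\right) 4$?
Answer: $\frac{5154915}{3352624} \approx 1.5376$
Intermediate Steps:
$u{\left(c,k \right)} = 5 + 28 k$ ($u{\left(c,k \right)} = 5 - k \left(-7\right) 4 = 5 - - 7 k 4 = 5 - - 28 k = 5 + 28 k$)
$\frac{-2310676 - 2844239}{u{\left(159,402 \right)} - 3363885} = \frac{-2310676 - 2844239}{\left(5 + 28 \cdot 402\right) - 3363885} = - \frac{5154915}{\left(5 + 11256\right) - 3363885} = - \frac{5154915}{11261 - 3363885} = - \frac{5154915}{-3352624} = \left(-5154915\right) \left(- \frac{1}{3352624}\right) = \frac{5154915}{3352624}$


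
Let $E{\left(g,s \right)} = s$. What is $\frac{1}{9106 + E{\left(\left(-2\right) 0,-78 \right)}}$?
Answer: $\frac{1}{9028} \approx 0.00011077$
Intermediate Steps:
$\frac{1}{9106 + E{\left(\left(-2\right) 0,-78 \right)}} = \frac{1}{9106 - 78} = \frac{1}{9028}$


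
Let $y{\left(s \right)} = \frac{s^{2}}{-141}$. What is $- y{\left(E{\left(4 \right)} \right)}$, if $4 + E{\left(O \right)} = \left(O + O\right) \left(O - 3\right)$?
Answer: $\frac{16}{141} \approx 0.11348$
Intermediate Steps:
$E{\left(O \right)} = -4 + 2 O \left(-3 + O\right)$ ($E{\left(O \right)} = -4 + \left(O + O\right) \left(O - 3\right) = -4 + 2 O \left(-3 + O\right)$)
$y{\left(s \right)} = - \frac{s^{2}}{141}$ ($y{\left(s \right)} = s^{2} \left(- \frac{1}{141}\right) = - \frac{s^{2}}{141}$)
$- y{\left(E{\left(4 \right)} \right)} = - \frac{\left(-1\right) \left(-4 - 24 + 2 \cdot 4^{2}\right)^{2}}{141} = - \frac{\left(-1\right) \left(-4 - 24 + 2 \cdot 16\right)^{2}}{141} = - \frac{\left(-1\right) \left(-4 - 24 + 32\right)^{2}}{141} = - \frac{\left(-1\right) 4^{2}}{141} = - \frac{\left(-1\right) 16}{141} = \left(-1\right) \left(- \frac{16}{141}\right) = \frac{16}{141}$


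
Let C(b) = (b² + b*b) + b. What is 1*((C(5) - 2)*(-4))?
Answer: -212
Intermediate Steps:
C(b) = b + 2*b² (C(b) = (b² + b²) + b = 2*b² + b = b + 2*b²)
1*((C(5) - 2)*(-4)) = 1*((5*(1 + 2*5) - 2)*(-4)) = 1*((5*(1 + 10) - 2)*(-4)) = 1*((5*11 - 2)*(-4)) = 1*((55 - 2)*(-4)) = 1*(53*(-4)) = 1*(-212) = -212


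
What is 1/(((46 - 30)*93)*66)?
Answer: 1/98208 ≈ 1.0182e-5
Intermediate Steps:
1/(((46 - 30)*93)*66) = 1/((16*93)*66) = 1/(1488*66) = 1/98208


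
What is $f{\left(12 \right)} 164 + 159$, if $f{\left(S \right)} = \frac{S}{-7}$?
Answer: $- \frac{855}{7} \approx -122.14$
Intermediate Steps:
$f{\left(S \right)} = - \frac{S}{7}$ ($f{\left(S \right)} = S \left(- \frac{1}{7}\right) = - \frac{S}{7}$)
$f{\left(12 \right)} 164 + 159 = \left(- \frac{1}{7}\right) 12 \cdot 164 + 159 = \left(- \frac{12}{7}\right) 164 + 159 = - \frac{1968}{7} + 159 = - \frac{855}{7}$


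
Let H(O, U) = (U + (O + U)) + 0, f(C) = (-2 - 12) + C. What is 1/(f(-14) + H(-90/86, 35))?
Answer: 43/1761 ≈ 0.024418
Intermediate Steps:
f(C) = -14 + C
H(O, U) = O + 2*U (H(O, U) = (O + 2*U) + 0 = O + 2*U)
1/(f(-14) + H(-90/86, 35)) = 1/((-14 - 14) + (-90/86 + 2*35)) = 1/(-28 + (-90*1/86 + 70)) = 1/(-28 + (-45/43 + 70)) = 1/(-28 + 2965/43) = 1/(1761/43) = 43/1761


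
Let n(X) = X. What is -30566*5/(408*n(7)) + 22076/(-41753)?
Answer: -189534119/3507252 ≈ -54.041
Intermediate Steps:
-30566*5/(408*n(7)) + 22076/(-41753) = -30566/((-24*7)*(-34/10)) + 22076/(-41753) = -30566/((-(-5712)/10)) + 22076*(-1/41753) = -30566/((-168*(-17/5))) - 22076/41753 = -30566/2856/5 - 22076/41753 = -30566*5/2856 - 22076/41753 = -4495/84 - 22076/41753 = -189534119/3507252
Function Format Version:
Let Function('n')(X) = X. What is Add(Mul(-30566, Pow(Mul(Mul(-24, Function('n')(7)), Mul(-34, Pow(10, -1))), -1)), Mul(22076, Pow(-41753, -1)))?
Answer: Rational(-189534119, 3507252) ≈ -54.041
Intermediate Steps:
Add(Mul(-30566, Pow(Mul(Mul(-24, Function('n')(7)), Mul(-34, Pow(10, -1))), -1)), Mul(22076, Pow(-41753, -1))) = Add(Mul(-30566, Pow(Mul(Mul(-24, 7), Mul(-34, Pow(10, -1))), -1)), Mul(22076, Pow(-41753, -1))) = Add(Mul(-30566, Pow(Mul(-168, Mul(-34, Rational(1, 10))), -1)), Mul(22076, Rational(-1, 41753))) = Add(Mul(-30566, Pow(Mul(-168, Rational(-17, 5)), -1)), Rational(-22076, 41753)) = Add(Mul(-30566, Pow(Rational(2856, 5), -1)), Rational(-22076, 41753)) = Add(Mul(-30566, Rational(5, 2856)), Rational(-22076, 41753)) = Add(Rational(-4495, 84), Rational(-22076, 41753)) = Rational(-189534119, 3507252)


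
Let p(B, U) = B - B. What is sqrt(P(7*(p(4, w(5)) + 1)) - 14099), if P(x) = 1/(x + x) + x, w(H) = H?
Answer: I*sqrt(2762018)/14 ≈ 118.71*I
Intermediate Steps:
p(B, U) = 0
P(x) = x + 1/(2*x) (P(x) = 1/(2*x) + x = x + 1/(2*x))
sqrt(P(7*(p(4, w(5)) + 1)) - 14099) = sqrt((7*(0 + 1) + 1/(2*((7*(0 + 1))))) - 14099) = sqrt((7*1 + 1/(2*((7*1)))) - 14099) = sqrt((7 + (1/2)/7) - 14099) = sqrt((7 + (1/2)*(1/7)) - 14099) = sqrt((7 + 1/14) - 14099) = sqrt(99/14 - 14099) = sqrt(-197287/14) = I*sqrt(2762018)/14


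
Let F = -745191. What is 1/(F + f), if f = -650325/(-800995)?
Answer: -12323/9182978688 ≈ -1.3419e-6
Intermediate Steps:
f = 10005/12323 (f = -650325*(-1/800995) = 10005/12323 ≈ 0.81190)
1/(F + f) = 1/(-745191 + 10005/12323) = 1/(-9182978688/12323) = -12323/9182978688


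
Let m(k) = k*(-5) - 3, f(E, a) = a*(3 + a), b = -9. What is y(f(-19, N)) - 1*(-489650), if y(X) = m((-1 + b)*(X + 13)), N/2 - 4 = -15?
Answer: 511197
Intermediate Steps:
N = -22 (N = 8 + 2*(-15) = 8 - 30 = -22)
m(k) = -3 - 5*k (m(k) = -5*k - 3 = -3 - 5*k)
y(X) = 647 + 50*X (y(X) = -3 - 5*(-1 - 9)*(X + 13) = -3 - (-50)*(13 + X) = -3 - 5*(-130 - 10*X) = -3 + (650 + 50*X) = 647 + 50*X)
y(f(-19, N)) - 1*(-489650) = (647 + 50*(-22*(3 - 22))) - 1*(-489650) = (647 + 50*(-22*(-19))) + 489650 = (647 + 50*418) + 489650 = (647 + 20900) + 489650 = 21547 + 489650 = 511197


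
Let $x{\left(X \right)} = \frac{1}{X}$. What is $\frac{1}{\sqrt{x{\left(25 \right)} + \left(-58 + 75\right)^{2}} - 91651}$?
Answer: $- \frac{2291275}{209997637799} - \frac{5 \sqrt{7226}}{209997637799} \approx -1.0913 \cdot 10^{-5}$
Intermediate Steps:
$\frac{1}{\sqrt{x{\left(25 \right)} + \left(-58 + 75\right)^{2}} - 91651} = \frac{1}{\sqrt{\frac{1}{25} + \left(-58 + 75\right)^{2}} - 91651} = \frac{1}{\sqrt{\frac{1}{25} + 17^{2}} - 91651} = \frac{1}{\sqrt{\frac{1}{25} + 289} - 91651} = \frac{1}{\sqrt{\frac{7226}{25}} - 91651} = \frac{1}{\frac{\sqrt{7226}}{5} - 91651} = \frac{1}{-91651 + \frac{\sqrt{7226}}{5}}$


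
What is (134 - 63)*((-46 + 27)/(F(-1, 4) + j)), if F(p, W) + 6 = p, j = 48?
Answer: -1349/41 ≈ -32.902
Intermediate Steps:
F(p, W) = -6 + p
(134 - 63)*((-46 + 27)/(F(-1, 4) + j)) = (134 - 63)*((-46 + 27)/((-6 - 1) + 48)) = 71*(-19/(-7 + 48)) = 71*(-19/41) = -1349/41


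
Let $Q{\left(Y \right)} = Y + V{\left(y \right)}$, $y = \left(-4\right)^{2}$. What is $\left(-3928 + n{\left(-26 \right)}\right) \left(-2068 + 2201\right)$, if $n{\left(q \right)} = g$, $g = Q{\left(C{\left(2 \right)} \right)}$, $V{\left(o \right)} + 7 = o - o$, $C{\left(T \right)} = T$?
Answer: $-523089$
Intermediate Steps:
$y = 16$
$V{\left(o \right)} = -7$ ($V{\left(o \right)} = -7 + \left(o - o\right) = -7 + 0 = -7$)
$Q{\left(Y \right)} = -7 + Y$ ($Q{\left(Y \right)} = Y - 7 = -7 + Y$)
$g = -5$ ($g = -7 + 2 = -5$)
$n{\left(q \right)} = -5$
$\left(-3928 + n{\left(-26 \right)}\right) \left(-2068 + 2201\right) = \left(-3928 - 5\right) \left(-2068 + 2201\right) = \left(-3933\right) 133 = -523089$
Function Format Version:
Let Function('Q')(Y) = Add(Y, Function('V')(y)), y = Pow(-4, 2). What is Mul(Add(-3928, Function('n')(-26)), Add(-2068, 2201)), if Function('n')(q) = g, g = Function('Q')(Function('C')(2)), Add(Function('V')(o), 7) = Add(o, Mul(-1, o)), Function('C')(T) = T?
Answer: -523089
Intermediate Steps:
y = 16
Function('V')(o) = -7 (Function('V')(o) = Add(-7, Add(o, Mul(-1, o))) = Add(-7, 0) = -7)
Function('Q')(Y) = Add(-7, Y) (Function('Q')(Y) = Add(Y, -7) = Add(-7, Y))
g = -5 (g = Add(-7, 2) = -5)
Function('n')(q) = -5
Mul(Add(-3928, Function('n')(-26)), Add(-2068, 2201)) = Mul(Add(-3928, -5), Add(-2068, 2201)) = Mul(-3933, 133) = -523089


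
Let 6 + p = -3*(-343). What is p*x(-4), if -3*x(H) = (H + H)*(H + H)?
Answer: -21824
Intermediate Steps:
p = 1023 (p = -6 - 3*(-343) = -6 + 1029 = 1023)
x(H) = -4*H**2/3 (x(H) = -(H + H)*(H + H)/3 = -2*H*2*H/3 = -4*H**2/3)
p*x(-4) = 1023*(-4/3*(-4)**2) = 1023*(-4/3*16) = 1023*(-64/3) = -21824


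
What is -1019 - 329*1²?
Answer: -1348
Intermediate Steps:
-1019 - 329*1² = -1019 - 329*1 = -1019 - 329 = -1348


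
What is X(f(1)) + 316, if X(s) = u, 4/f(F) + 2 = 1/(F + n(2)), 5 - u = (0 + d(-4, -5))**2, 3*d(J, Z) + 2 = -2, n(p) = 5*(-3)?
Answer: 2873/9 ≈ 319.22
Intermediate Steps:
n(p) = -15
d(J, Z) = -4/3 (d(J, Z) = -2/3 + (1/3)*(-2) = -2/3 - 2/3 = -4/3)
u = 29/9 (u = 5 - (0 - 4/3)**2 = 5 - (-4/3)**2 = 5 - 1*16/9 = 5 - 16/9 = 29/9 ≈ 3.2222)
f(F) = 4/(-2 + 1/(-15 + F)) (f(F) = 4/(-2 + 1/(F - 15)) = 4/(-2 + 1/(-15 + F)))
X(s) = 29/9
X(f(1)) + 316 = 29/9 + 316 = 2873/9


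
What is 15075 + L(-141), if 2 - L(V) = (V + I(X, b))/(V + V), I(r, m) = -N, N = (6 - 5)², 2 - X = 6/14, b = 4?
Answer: 2125786/141 ≈ 15077.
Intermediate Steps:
X = 11/7 (X = 2 - 6/14 = 2 - 1*3/7 = 2 - 3/7 = 11/7 ≈ 1.5714)
N = 1 (N = 1² = 1)
I(r, m) = -1 (I(r, m) = -1*1 = -1)
L(V) = 2 - (-1 + V)/(2*V) (L(V) = 2 - (V - 1)/(V + V) = 2 - (-1 + V)/(2*V))
15075 + L(-141) = 15075 + (½)*(1 + 3*(-141))/(-141) = 15075 + (½)*(-1/141)*(1 - 423) = 15075 + (½)*(-1/141)*(-422) = 15075 + 211/141 = 2125786/141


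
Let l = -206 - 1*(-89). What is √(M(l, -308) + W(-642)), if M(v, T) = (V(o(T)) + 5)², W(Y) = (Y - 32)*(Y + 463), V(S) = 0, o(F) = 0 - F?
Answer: √120671 ≈ 347.38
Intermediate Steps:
o(F) = -F
W(Y) = (-32 + Y)*(463 + Y)
l = -117 (l = -206 + 89 = -117)
M(v, T) = 25 (M(v, T) = (0 + 5)² = 5² = 25)
√(M(l, -308) + W(-642)) = √(25 + (-14816 + (-642)² + 431*(-642))) = √(25 + (-14816 + 412164 - 276702)) = √(25 + 120646) = √120671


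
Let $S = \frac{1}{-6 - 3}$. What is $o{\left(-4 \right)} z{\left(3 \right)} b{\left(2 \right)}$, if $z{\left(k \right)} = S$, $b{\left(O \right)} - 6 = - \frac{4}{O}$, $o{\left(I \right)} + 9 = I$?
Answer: $\frac{52}{9} \approx 5.7778$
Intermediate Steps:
$o{\left(I \right)} = -9 + I$
$b{\left(O \right)} = 6 - \frac{4}{O}$
$S = - \frac{1}{9}$ ($S = \frac{1}{-9} = - \frac{1}{9} \approx -0.11111$)
$z{\left(k \right)} = - \frac{1}{9}$
$o{\left(-4 \right)} z{\left(3 \right)} b{\left(2 \right)} = \left(-9 - 4\right) \left(- \frac{1}{9}\right) \left(6 - \frac{4}{2}\right) = \left(-13\right) \left(- \frac{1}{9}\right) \left(6 - 2\right) = \frac{13 \left(6 - 2\right)}{9} = \frac{13}{9} \cdot 4 = \frac{52}{9}$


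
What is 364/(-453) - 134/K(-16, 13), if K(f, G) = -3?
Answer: 19870/453 ≈ 43.863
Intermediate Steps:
364/(-453) - 134/K(-16, 13) = 364/(-453) - 134/(-3) = 364*(-1/453) - 134*(-⅓) = -364/453 + 134/3 = 19870/453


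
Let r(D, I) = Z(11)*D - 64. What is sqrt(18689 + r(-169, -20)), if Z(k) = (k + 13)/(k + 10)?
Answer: sqrt(903161)/7 ≈ 135.76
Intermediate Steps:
Z(k) = (13 + k)/(10 + k)
r(D, I) = -64 + 8*D/7 (r(D, I) = ((13 + 11)/(10 + 11))*D - 64 = (24/21)*D - 64 = ((1/21)*24)*D - 64 = 8*D/7 - 64 = -64 + 8*D/7)
sqrt(18689 + r(-169, -20)) = sqrt(18689 + (-64 + (8/7)*(-169))) = sqrt(18689 + (-64 - 1352/7)) = sqrt(18689 - 1800/7) = sqrt(129023/7) = sqrt(903161)/7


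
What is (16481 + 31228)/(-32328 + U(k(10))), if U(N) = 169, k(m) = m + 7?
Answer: -47709/32159 ≈ -1.4835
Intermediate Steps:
k(m) = 7 + m
(16481 + 31228)/(-32328 + U(k(10))) = (16481 + 31228)/(-32328 + 169) = 47709/(-32159) = 47709*(-1/32159) = -47709/32159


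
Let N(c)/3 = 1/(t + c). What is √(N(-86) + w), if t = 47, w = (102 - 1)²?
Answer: 2*√430989/13 ≈ 101.00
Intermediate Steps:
w = 10201 (w = 101² = 10201)
N(c) = 3/(47 + c)
√(N(-86) + w) = √(3/(47 - 86) + 10201) = √(3/(-39) + 10201) = √(3*(-1/39) + 10201) = √(-1/13 + 10201) = √(132612/13) = 2*√430989/13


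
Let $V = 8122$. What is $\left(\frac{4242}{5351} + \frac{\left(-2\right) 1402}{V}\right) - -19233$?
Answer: $\frac{417950719423}{21730411} \approx 19233.0$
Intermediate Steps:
$\left(\frac{4242}{5351} + \frac{\left(-2\right) 1402}{V}\right) - -19233 = \left(\frac{4242}{5351} + \frac{\left(-2\right) 1402}{8122}\right) - -19233 = \left(4242 \cdot \frac{1}{5351} - \frac{1402}{4061}\right) + 19233 = \left(\frac{4242}{5351} - \frac{1402}{4061}\right) + 19233 = \frac{9724660}{21730411} + 19233 = \frac{417950719423}{21730411}$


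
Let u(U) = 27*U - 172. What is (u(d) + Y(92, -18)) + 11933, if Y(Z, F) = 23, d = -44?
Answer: 10596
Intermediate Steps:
u(U) = -172 + 27*U
(u(d) + Y(92, -18)) + 11933 = ((-172 + 27*(-44)) + 23) + 11933 = ((-172 - 1188) + 23) + 11933 = (-1360 + 23) + 11933 = -1337 + 11933 = 10596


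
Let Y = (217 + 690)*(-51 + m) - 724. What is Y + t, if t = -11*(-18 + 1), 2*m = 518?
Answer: 188119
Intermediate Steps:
m = 259 (m = (½)*518 = 259)
t = 187 (t = -11*(-17) = 187)
Y = 187932 (Y = (217 + 690)*(-51 + 259) - 724 = 907*208 - 724 = 188656 - 724 = 187932)
Y + t = 187932 + 187 = 188119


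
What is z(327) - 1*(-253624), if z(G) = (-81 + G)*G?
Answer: 334066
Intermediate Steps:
z(G) = G*(-81 + G)
z(327) - 1*(-253624) = 327*(-81 + 327) - 1*(-253624) = 327*246 + 253624 = 80442 + 253624 = 334066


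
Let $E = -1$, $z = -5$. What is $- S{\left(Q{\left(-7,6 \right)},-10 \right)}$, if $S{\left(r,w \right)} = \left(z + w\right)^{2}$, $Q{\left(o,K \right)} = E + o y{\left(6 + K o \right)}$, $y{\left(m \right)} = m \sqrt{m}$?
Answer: $-225$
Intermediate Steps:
$y{\left(m \right)} = m^{\frac{3}{2}}$
$Q{\left(o,K \right)} = -1 + o \left(6 + K o\right)^{\frac{3}{2}}$
$S{\left(r,w \right)} = \left(-5 + w\right)^{2}$
$- S{\left(Q{\left(-7,6 \right)},-10 \right)} = - \left(-5 - 10\right)^{2} = - \left(-15\right)^{2} = \left(-1\right) 225 = -225$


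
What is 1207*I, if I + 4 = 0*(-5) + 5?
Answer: 1207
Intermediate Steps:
I = 1 (I = -4 + (0*(-5) + 5) = -4 + (0 + 5) = -4 + 5 = 1)
1207*I = 1207*1 = 1207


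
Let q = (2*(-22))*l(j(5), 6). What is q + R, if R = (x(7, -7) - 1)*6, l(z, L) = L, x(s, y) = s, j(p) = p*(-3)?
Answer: -228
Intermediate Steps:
j(p) = -3*p
q = -264 (q = (2*(-22))*6 = -44*6 = -264)
R = 36 (R = (7 - 1)*6 = 6*6 = 36)
q + R = -264 + 36 = -228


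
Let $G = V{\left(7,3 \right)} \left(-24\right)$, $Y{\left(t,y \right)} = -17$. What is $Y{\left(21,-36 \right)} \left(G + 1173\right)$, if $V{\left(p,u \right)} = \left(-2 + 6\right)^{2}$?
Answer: $-13413$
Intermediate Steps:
$V{\left(p,u \right)} = 16$ ($V{\left(p,u \right)} = 4^{2} = 16$)
$G = -384$ ($G = 16 \left(-24\right) = -384$)
$Y{\left(21,-36 \right)} \left(G + 1173\right) = - 17 \left(-384 + 1173\right) = \left(-17\right) 789 = -13413$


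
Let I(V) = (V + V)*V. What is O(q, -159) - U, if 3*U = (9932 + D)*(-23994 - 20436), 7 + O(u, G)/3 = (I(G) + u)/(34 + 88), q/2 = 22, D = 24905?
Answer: 31472168798/61 ≈ 5.1594e+8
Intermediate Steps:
I(V) = 2*V² (I(V) = (2*V)*V = 2*V²)
q = 44 (q = 2*22 = 44)
O(u, G) = -21 + 3*G²/61 + 3*u/122 (O(u, G) = -21 + 3*((2*G² + u)/(34 + 88)) = -21 + 3*((u + 2*G²)/122) = -21 + 3*((u + 2*G²)*(1/122)) = -21 + 3*(G²/61 + u/122) = -21 + (3*G²/61 + 3*u/122) = -21 + 3*G²/61 + 3*u/122)
U = -515935970 (U = ((9932 + 24905)*(-23994 - 20436))/3 = (34837*(-44430))/3 = (⅓)*(-1547807910) = -515935970)
O(q, -159) - U = (-21 + (3/61)*(-159)² + (3/122)*44) - 1*(-515935970) = (-21 + (3/61)*25281 + 66/61) + 515935970 = (-21 + 75843/61 + 66/61) + 515935970 = 74628/61 + 515935970 = 31472168798/61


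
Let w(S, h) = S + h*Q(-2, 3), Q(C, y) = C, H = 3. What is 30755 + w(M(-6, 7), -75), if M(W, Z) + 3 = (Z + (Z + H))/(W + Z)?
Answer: 30919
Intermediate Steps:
M(W, Z) = -3 + (3 + 2*Z)/(W + Z) (M(W, Z) = -3 + (Z + (Z + 3))/(W + Z) = -3 + (Z + (3 + Z))/(W + Z) = -3 + (3 + 2*Z)/(W + Z))
w(S, h) = S - 2*h (w(S, h) = S + h*(-2) = S - 2*h)
30755 + w(M(-6, 7), -75) = 30755 + ((3 - 1*7 - 3*(-6))/(-6 + 7) - 2*(-75)) = 30755 + ((3 - 7 + 18)/1 + 150) = 30755 + (1*14 + 150) = 30755 + (14 + 150) = 30755 + 164 = 30919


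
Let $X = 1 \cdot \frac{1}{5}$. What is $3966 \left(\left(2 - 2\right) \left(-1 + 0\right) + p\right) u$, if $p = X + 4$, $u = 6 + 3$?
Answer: $\frac{749574}{5} \approx 1.4991 \cdot 10^{5}$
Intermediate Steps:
$X = \frac{1}{5}$ ($X = 1 \cdot \frac{1}{5} = \frac{1}{5} \approx 0.2$)
$u = 9$
$p = \frac{21}{5}$ ($p = \frac{1}{5} + 4 = \frac{21}{5} \approx 4.2$)
$3966 \left(\left(2 - 2\right) \left(-1 + 0\right) + p\right) u = 3966 \left(\left(2 - 2\right) \left(-1 + 0\right) + \frac{21}{5}\right) 9 = 3966 \left(0 \left(-1\right) + \frac{21}{5}\right) 9 = 3966 \left(0 + \frac{21}{5}\right) 9 = 3966 \cdot \frac{21}{5} \cdot 9 = 3966 \cdot \frac{189}{5} = \frac{749574}{5}$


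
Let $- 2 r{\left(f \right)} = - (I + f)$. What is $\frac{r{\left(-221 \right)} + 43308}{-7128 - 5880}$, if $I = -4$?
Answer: $- \frac{28797}{8672} \approx -3.3207$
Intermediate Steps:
$r{\left(f \right)} = -2 + \frac{f}{2}$ ($r{\left(f \right)} = - \frac{\left(-1\right) \left(-4 + f\right)}{2} = - \frac{4 - f}{2} = -2 + \frac{f}{2}$)
$\frac{r{\left(-221 \right)} + 43308}{-7128 - 5880} = \frac{\left(-2 + \frac{1}{2} \left(-221\right)\right) + 43308}{-7128 - 5880} = \frac{\left(-2 - \frac{221}{2}\right) + 43308}{-13008} = \left(- \frac{225}{2} + 43308\right) \left(- \frac{1}{13008}\right) = \frac{86391}{2} \left(- \frac{1}{13008}\right) = - \frac{28797}{8672}$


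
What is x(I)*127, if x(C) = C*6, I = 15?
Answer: 11430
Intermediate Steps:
x(C) = 6*C
x(I)*127 = (6*15)*127 = 90*127 = 11430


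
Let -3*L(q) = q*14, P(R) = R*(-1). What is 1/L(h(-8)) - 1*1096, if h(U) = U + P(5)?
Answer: -199469/182 ≈ -1096.0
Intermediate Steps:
P(R) = -R
h(U) = -5 + U (h(U) = U - 1*5 = U - 5 = -5 + U)
L(q) = -14*q/3 (L(q) = -q*14/3 = -14*q/3)
1/L(h(-8)) - 1*1096 = 1/(-14*(-5 - 8)/3) - 1*1096 = 1/(-14/3*(-13)) - 1096 = 1/(182/3) - 1096 = 3/182 - 1096 = -199469/182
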